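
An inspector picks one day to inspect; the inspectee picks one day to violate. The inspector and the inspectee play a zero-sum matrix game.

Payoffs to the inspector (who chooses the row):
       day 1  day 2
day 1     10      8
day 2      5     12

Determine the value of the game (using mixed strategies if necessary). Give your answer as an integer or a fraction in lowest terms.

80/9

Row minima are 8 and 5, so the inspector's maximin is 8; column maxima are 10 and 12, so the inspectee's minimax is 10. These differ, so the equilibrium is in mixed strategies.
Let the inspector play day 1 with probability p. The inspectee is indifferent when 10p + 5(1−p) = 8p + 12(1−p), giving p = 7/9.
Let the inspectee play day 1 with probability q. The inspector is indifferent when 10q + 8(1−q) = 5q + 12(1−q), giving q = 4/9.
The value is 10·(4/9) + (8)·(5/9) = 80/9.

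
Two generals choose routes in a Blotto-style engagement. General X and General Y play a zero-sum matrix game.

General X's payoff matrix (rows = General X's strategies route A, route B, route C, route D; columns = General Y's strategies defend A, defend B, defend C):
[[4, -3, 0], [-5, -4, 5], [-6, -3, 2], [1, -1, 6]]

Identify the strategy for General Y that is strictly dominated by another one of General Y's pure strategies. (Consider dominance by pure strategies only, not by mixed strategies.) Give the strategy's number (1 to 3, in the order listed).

General Y prefers columns that give General X less. Compare defend C with defend B: -3 < 0, -4 < 5, -3 < 2, -1 < 6.
So defend B strictly dominates defend C for General Y; defend C is strictly dominated.

3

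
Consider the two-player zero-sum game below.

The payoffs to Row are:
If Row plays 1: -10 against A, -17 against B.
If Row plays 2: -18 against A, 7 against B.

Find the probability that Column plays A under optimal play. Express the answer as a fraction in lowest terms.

Row minima are -17 and -18, so Row's maximin is -17; column maxima are -10 and 7, so Column's minimax is -10. These differ, so the equilibrium is in mixed strategies.
Let Column play A with probability q. Row is indifferent when −10q − 17(1−q) = −18q + 7(1−q), giving q = 3/4.

3/4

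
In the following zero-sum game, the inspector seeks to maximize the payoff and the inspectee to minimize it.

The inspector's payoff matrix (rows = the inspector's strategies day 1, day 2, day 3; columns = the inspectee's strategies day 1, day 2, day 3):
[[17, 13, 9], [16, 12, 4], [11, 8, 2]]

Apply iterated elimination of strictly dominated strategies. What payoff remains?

Row day 2 is strictly dominated by row day 1 (17>16, 13>12, 9>4); eliminate day 2.
Row day 3 is strictly dominated by row day 1 (17>11, 13>8, 9>2); eliminate day 3.
Column day 2 is strictly dominated by day 3 for the inspectee (9<13); eliminate day 2.
Column day 1 is strictly dominated by day 3 for the inspectee (9<17); eliminate day 1.
Only (day 1, day 3) remains, with payoff 9.

9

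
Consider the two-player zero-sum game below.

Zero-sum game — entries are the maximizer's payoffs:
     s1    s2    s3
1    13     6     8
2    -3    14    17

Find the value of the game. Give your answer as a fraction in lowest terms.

Column s3 is strictly dominated by s2 for the minimizer (it gives the maximizer more in every row).
The remaining 2×2 game on (1, 2) × (s1, s2) has no saddle point. Let the maximizer play 1 with probability p; indifference gives 13p − 3(1−p) = 6p + 14(1−p), so p = 17/24.
Similarly the minimizer's optimal q on s1 is 1/3, and the value is 13·(1/3) + (6)·(2/3) = 25/3.

25/3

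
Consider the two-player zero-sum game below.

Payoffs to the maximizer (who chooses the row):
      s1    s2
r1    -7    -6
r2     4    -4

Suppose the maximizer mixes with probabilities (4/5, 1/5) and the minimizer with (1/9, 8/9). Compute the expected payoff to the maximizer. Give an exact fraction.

Against (1/9, 8/9), each row's expected payoff is r1: -55/9; r2: -28/9.
Taking the (4/5, 1/5)-weighted average: (4/5)·(-55/9) + (1/5)·(-28/9) = -248/45.

-248/45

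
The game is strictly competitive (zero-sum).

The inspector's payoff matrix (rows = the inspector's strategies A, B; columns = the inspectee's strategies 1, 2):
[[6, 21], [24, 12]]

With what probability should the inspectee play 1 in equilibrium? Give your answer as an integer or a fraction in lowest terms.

1/3

Row minima are 6 and 12, so the inspector's maximin is 12; column maxima are 24 and 21, so the inspectee's minimax is 21. These differ, so the equilibrium is in mixed strategies.
Let the inspectee play 1 with probability q. The inspector is indifferent when 6q + 21(1−q) = 24q + 12(1−q), giving q = 1/3.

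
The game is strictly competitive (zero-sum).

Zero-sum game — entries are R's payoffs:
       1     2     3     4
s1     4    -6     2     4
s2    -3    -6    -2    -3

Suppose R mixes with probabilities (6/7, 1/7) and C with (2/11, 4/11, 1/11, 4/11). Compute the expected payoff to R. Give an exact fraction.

Against (2/11, 4/11, 1/11, 4/11), each row's expected payoff is s1: 2/11; s2: -4.
Taking the (6/7, 1/7)-weighted average: (6/7)·(2/11) + (1/7)·(-4) = -32/77.

-32/77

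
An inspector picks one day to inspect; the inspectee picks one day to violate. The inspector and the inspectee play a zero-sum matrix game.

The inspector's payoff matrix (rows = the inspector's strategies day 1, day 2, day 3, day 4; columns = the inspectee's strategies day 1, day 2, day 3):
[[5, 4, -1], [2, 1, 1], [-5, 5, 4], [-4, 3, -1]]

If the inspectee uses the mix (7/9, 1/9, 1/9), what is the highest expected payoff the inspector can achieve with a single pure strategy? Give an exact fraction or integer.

day 1: (5)·(7/9) + (4)·(1/9) + (-1)·(1/9) = 38/9.
day 2: (2)·(7/9) + (1)·(1/9) + (1)·(1/9) = 16/9.
day 3: (-5)·(7/9) + (5)·(1/9) + (4)·(1/9) = -26/9.
day 4: (-4)·(7/9) + (3)·(1/9) + (-1)·(1/9) = -26/9.
The best pure response is day 1 with expected payoff 38/9.

38/9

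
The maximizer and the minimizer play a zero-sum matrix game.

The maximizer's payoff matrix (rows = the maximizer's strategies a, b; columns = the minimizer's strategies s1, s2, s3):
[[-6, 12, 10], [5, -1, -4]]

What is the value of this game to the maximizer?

26/25

Column s2 is strictly dominated by s3 for the minimizer (it gives the maximizer more in every row).
The remaining 2×2 game on (a, b) × (s1, s3) has no saddle point. Let the maximizer play a with probability p; indifference gives −6p + 5(1−p) = 10p − 4(1−p), so p = 9/25.
Similarly the minimizer's optimal q on s1 is 14/25, and the value is -6·(14/25) + (10)·(11/25) = 26/25.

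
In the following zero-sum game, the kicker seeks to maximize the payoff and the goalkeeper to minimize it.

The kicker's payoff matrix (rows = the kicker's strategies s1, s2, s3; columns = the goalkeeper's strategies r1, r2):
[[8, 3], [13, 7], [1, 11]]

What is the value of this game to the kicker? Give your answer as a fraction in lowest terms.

Row s1 is strictly dominated by row s2, so the kicker never plays it.
The remaining 2×2 game on (s2, s3) × (r1, r2) has no saddle point. Let the kicker play s2 with probability p; indifference gives 13p + (1−p) = 7p + 11(1−p), so p = 5/8.
Similarly the goalkeeper's optimal q on r1 is 1/4, and the value is 13·(1/4) + (7)·(3/4) = 17/2.

17/2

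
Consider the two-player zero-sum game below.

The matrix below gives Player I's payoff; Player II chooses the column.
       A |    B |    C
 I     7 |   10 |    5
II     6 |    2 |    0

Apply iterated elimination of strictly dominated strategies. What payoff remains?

5

Row II is strictly dominated by row I (7>6, 10>2, 5>0); eliminate II.
Column B is strictly dominated by A for Player II (7<10); eliminate B.
Column A is strictly dominated by C for Player II (5<7); eliminate A.
Only (I, C) remains, with payoff 5.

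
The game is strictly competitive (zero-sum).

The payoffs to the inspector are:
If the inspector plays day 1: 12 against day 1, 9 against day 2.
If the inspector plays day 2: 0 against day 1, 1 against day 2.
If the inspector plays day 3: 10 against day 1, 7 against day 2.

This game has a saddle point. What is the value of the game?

9

Row minima: 9, 0, 7 → the inspector's maximin is 9.
Column maxima: 12, 9 → the inspectee's minimax is 9.
They coincide at (day 1, day 2), so the value is 9.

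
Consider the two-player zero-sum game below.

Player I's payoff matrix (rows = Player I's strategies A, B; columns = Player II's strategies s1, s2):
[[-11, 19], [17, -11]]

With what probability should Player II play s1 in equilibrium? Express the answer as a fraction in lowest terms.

15/29

Row minima are -11 and -11, so Player I's maximin is -11; column maxima are 17 and 19, so Player II's minimax is 17. These differ, so the equilibrium is in mixed strategies.
Let Player II play s1 with probability q. Player I is indifferent when −11q + 19(1−q) = 17q − 11(1−q), giving q = 15/29.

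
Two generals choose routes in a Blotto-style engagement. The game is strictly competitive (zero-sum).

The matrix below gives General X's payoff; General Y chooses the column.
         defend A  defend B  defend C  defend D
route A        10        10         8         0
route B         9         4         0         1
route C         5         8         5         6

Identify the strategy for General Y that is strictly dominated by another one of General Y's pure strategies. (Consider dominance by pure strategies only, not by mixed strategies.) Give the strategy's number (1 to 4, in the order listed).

General Y prefers columns that give General X less. Compare defend B with defend C: 8 < 10, 0 < 4, 5 < 8.
So defend C strictly dominates defend B for General Y; defend B is strictly dominated.

2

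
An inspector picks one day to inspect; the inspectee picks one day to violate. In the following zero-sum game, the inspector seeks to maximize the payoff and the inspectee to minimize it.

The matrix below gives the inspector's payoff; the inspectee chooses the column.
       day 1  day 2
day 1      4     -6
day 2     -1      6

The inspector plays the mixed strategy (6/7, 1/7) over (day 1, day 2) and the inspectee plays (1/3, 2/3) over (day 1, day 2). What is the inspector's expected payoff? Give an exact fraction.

Against (1/3, 2/3), each row's expected payoff is day 1: -8/3; day 2: 11/3.
Taking the (6/7, 1/7)-weighted average: (6/7)·(-8/3) + (1/7)·(11/3) = -37/21.

-37/21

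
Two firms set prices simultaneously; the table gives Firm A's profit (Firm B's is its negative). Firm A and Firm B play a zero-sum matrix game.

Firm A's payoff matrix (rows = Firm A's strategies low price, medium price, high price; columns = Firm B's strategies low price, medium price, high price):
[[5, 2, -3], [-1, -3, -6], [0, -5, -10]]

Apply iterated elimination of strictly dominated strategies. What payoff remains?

Column low price is strictly dominated by medium price for Firm B (2<5, -3<-1, -5<0); eliminate low price.
Row medium price is strictly dominated by row low price (2>-3, -3>-6); eliminate medium price.
Column medium price is strictly dominated by high price for Firm B (-3<2, -10<-5); eliminate medium price.
Row high price is strictly dominated by row low price (-3>-10); eliminate high price.
Only (low price, high price) remains, with payoff -3.

-3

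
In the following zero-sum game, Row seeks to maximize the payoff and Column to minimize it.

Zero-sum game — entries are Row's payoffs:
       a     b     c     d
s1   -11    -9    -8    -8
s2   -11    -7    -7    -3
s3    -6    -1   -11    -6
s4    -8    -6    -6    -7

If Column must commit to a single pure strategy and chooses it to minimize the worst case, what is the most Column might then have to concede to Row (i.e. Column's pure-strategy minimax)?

-6

The worst case (largest entry) in each column is a: -6, b: -1, c: -6, d: -3.
The best (smallest) of these is -6.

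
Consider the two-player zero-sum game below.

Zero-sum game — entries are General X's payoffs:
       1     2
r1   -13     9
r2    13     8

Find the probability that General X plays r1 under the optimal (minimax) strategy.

5/27

Row minima are -13 and 8, so General X's maximin is 8; column maxima are 13 and 9, so General Y's minimax is 9. These differ, so the equilibrium is in mixed strategies.
Let General X play r1 with probability p. General Y is indifferent when −13p + 13(1−p) = 9p + 8(1−p), giving p = 5/27.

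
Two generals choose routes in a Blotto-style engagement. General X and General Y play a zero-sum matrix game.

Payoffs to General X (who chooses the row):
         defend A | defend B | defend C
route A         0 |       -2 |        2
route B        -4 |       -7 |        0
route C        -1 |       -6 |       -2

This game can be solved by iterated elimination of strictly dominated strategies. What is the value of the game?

Row route C is strictly dominated by row route A (0>-1, -2>-6, 2>-2); eliminate route C.
Column defend A is strictly dominated by defend B for General Y (-2<0, -7<-4); eliminate defend A.
Column defend C is strictly dominated by defend B for General Y (-2<2, -7<0); eliminate defend C.
Row route B is strictly dominated by row route A (-2>-7); eliminate route B.
Only (route A, defend B) remains, with payoff -2.

-2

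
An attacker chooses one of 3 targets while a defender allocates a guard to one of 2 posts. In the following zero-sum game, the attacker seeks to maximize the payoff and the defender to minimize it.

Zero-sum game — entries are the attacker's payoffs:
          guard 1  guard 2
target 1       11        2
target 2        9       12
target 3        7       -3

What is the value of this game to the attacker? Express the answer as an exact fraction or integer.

19/2

Row target 3 is strictly dominated by row target 1, so the attacker never plays it.
The remaining 2×2 game on (target 1, target 2) × (guard 1, guard 2) has no saddle point. Let the attacker play target 1 with probability p; indifference gives 11p + 9(1−p) = 2p + 12(1−p), so p = 1/4.
Similarly the defender's optimal q on guard 1 is 5/6, and the value is 11·(5/6) + (2)·(1/6) = 19/2.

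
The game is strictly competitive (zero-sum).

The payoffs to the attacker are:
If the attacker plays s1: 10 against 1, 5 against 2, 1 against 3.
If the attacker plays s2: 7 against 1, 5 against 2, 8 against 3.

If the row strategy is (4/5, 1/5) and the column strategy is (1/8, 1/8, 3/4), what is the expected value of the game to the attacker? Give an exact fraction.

18/5

Against (1/8, 1/8, 3/4), each row's expected payoff is s1: 21/8; s2: 15/2.
Taking the (4/5, 1/5)-weighted average: (4/5)·(21/8) + (1/5)·(15/2) = 18/5.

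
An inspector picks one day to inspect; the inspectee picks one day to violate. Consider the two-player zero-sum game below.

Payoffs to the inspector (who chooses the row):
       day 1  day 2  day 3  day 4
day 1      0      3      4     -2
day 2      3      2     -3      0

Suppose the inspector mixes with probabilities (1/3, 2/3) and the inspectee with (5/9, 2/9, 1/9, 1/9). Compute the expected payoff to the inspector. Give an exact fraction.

40/27

Against (5/9, 2/9, 1/9, 1/9), each row's expected payoff is day 1: 8/9; day 2: 16/9.
Taking the (1/3, 2/3)-weighted average: (1/3)·(8/9) + (2/3)·(16/9) = 40/27.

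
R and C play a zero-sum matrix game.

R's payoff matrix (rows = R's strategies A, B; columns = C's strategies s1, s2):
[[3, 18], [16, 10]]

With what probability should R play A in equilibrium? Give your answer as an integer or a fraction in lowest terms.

Row minima are 3 and 10, so R's maximin is 10; column maxima are 16 and 18, so C's minimax is 16. These differ, so the equilibrium is in mixed strategies.
Let R play A with probability p. C is indifferent when 3p + 16(1−p) = 18p + 10(1−p), giving p = 2/7.

2/7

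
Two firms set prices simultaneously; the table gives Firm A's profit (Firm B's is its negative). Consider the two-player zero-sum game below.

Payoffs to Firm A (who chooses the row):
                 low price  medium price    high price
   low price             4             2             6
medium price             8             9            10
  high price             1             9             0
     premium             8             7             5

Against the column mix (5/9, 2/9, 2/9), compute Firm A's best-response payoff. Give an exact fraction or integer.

low price: (4)·(5/9) + (2)·(2/9) + (6)·(2/9) = 4.
medium price: (8)·(5/9) + (9)·(2/9) + (10)·(2/9) = 26/3.
high price: (1)·(5/9) + (9)·(2/9) + (0)·(2/9) = 23/9.
premium: (8)·(5/9) + (7)·(2/9) + (5)·(2/9) = 64/9.
The best pure response is medium price with expected payoff 26/3.

26/3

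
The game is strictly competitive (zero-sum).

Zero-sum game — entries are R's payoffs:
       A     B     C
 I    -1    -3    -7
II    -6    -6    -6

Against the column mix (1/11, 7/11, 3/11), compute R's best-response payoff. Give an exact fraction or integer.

-43/11

I: (-1)·(1/11) + (-3)·(7/11) + (-7)·(3/11) = -43/11.
II: (-6)·(1/11) + (-6)·(7/11) + (-6)·(3/11) = -6.
The best pure response is I with expected payoff -43/11.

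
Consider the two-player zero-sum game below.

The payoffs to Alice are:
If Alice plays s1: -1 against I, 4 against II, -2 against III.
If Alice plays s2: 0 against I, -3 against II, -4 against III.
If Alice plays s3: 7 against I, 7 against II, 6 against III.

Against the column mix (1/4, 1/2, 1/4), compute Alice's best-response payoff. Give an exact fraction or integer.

s1: (-1)·(1/4) + (4)·(1/2) + (-2)·(1/4) = 5/4.
s2: (0)·(1/4) + (-3)·(1/2) + (-4)·(1/4) = -5/2.
s3: (7)·(1/4) + (7)·(1/2) + (6)·(1/4) = 27/4.
The best pure response is s3 with expected payoff 27/4.

27/4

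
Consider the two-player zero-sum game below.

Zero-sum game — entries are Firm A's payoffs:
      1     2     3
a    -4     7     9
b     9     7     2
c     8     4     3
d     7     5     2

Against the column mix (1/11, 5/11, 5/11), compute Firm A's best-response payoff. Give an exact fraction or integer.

a: (-4)·(1/11) + (7)·(5/11) + (9)·(5/11) = 76/11.
b: (9)·(1/11) + (7)·(5/11) + (2)·(5/11) = 54/11.
c: (8)·(1/11) + (4)·(5/11) + (3)·(5/11) = 43/11.
d: (7)·(1/11) + (5)·(5/11) + (2)·(5/11) = 42/11.
The best pure response is a with expected payoff 76/11.

76/11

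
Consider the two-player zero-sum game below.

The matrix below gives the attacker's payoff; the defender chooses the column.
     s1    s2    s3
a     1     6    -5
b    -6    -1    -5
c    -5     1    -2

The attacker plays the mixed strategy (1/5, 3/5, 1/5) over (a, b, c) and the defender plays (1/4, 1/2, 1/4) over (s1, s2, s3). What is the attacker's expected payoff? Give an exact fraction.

Against (1/4, 1/2, 1/4), each row's expected payoff is a: 2; b: -13/4; c: -5/4.
Taking the (1/5, 3/5, 1/5)-weighted average: (1/5)·(2) + (3/5)·(-13/4) + (1/5)·(-5/4) = -9/5.

-9/5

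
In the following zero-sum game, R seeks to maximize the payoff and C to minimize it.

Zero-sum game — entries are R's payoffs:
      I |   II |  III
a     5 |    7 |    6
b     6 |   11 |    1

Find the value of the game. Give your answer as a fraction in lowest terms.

Column II is strictly dominated by I for C (it gives R more in every row).
The remaining 2×2 game on (a, b) × (I, III) has no saddle point. Let R play a with probability p; indifference gives 5p + 6(1−p) = 6p + (1−p), so p = 5/6.
Similarly C's optimal q on I is 5/6, and the value is 5·(5/6) + (6)·(1/6) = 31/6.

31/6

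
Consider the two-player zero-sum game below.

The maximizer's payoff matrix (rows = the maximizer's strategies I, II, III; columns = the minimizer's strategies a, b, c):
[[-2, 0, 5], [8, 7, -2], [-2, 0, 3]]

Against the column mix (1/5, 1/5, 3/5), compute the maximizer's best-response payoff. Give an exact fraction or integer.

I: (-2)·(1/5) + (0)·(1/5) + (5)·(3/5) = 13/5.
II: (8)·(1/5) + (7)·(1/5) + (-2)·(3/5) = 9/5.
III: (-2)·(1/5) + (0)·(1/5) + (3)·(3/5) = 7/5.
The best pure response is I with expected payoff 13/5.

13/5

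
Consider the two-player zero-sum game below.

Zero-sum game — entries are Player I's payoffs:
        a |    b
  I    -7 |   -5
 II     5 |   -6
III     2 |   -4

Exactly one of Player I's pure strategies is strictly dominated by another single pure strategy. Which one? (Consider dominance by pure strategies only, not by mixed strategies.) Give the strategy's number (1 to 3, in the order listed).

1

Compare I with III: 2 > -7, -4 > -5.
So III strictly dominates I for Player I; I is strictly dominated.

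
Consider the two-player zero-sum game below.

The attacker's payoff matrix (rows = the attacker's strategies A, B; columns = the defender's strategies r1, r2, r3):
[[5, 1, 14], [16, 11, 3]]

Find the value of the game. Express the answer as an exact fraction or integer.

151/21

Column r1 is strictly dominated by r2 for the defender (it gives the attacker more in every row).
The remaining 2×2 game on (A, B) × (r2, r3) has no saddle point. Let the attacker play A with probability p; indifference gives p + 11(1−p) = 14p + 3(1−p), so p = 8/21.
Similarly the defender's optimal q on r2 is 11/21, and the value is 1·(11/21) + (14)·(10/21) = 151/21.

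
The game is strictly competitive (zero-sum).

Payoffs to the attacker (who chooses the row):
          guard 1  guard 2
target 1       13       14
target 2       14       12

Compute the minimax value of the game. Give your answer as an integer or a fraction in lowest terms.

Row minima are 13 and 12, so the attacker's maximin is 13; column maxima are 14 and 14, so the defender's minimax is 14. These differ, so the equilibrium is in mixed strategies.
Let the attacker play target 1 with probability p. The defender is indifferent when 13p + 14(1−p) = 14p + 12(1−p), giving p = 2/3.
Let the defender play guard 1 with probability q. The attacker is indifferent when 13q + 14(1−q) = 14q + 12(1−q), giving q = 2/3.
The value is 13·(2/3) + (14)·(1/3) = 40/3.

40/3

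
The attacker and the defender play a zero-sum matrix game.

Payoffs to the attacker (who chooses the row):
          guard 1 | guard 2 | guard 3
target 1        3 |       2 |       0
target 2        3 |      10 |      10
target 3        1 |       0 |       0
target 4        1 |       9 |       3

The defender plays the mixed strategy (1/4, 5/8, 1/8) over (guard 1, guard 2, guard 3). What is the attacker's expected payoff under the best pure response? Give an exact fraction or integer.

33/4

target 1: (3)·(1/4) + (2)·(5/8) + (0)·(1/8) = 2.
target 2: (3)·(1/4) + (10)·(5/8) + (10)·(1/8) = 33/4.
target 3: (1)·(1/4) + (0)·(5/8) + (0)·(1/8) = 1/4.
target 4: (1)·(1/4) + (9)·(5/8) + (3)·(1/8) = 25/4.
The best pure response is target 2 with expected payoff 33/4.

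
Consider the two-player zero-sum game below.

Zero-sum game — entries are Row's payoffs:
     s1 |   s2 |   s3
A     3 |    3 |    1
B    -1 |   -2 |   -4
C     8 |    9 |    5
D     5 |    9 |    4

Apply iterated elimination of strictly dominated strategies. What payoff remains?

Column s2 is strictly dominated by s3 for Column (1<3, -4<-2, 5<9, 4<9); eliminate s2.
Row B is strictly dominated by row A (3>-1, 1>-4); eliminate B.
Column s1 is strictly dominated by s3 for Column (1<3, 5<8, 4<5); eliminate s1.
Row D is strictly dominated by row C (5>4); eliminate D.
Row A is strictly dominated by row C (5>1); eliminate A.
Only (C, s3) remains, with payoff 5.

5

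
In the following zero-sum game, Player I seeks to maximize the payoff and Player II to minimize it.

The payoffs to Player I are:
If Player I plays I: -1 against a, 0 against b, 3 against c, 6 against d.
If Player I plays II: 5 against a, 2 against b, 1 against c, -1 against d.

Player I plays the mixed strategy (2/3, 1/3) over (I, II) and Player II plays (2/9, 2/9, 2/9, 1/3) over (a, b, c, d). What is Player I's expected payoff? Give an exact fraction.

Against (2/9, 2/9, 2/9, 1/3), each row's expected payoff is I: 22/9; II: 13/9.
Taking the (2/3, 1/3)-weighted average: (2/3)·(22/9) + (1/3)·(13/9) = 19/9.

19/9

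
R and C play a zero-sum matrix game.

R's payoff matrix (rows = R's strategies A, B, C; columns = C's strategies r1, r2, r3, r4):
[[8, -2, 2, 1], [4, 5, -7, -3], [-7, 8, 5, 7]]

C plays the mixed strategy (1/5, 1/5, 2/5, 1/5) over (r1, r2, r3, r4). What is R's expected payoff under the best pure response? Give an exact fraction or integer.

A: (8)·(1/5) + (-2)·(1/5) + (2)·(2/5) + (1)·(1/5) = 11/5.
B: (4)·(1/5) + (5)·(1/5) + (-7)·(2/5) + (-3)·(1/5) = -8/5.
C: (-7)·(1/5) + (8)·(1/5) + (5)·(2/5) + (7)·(1/5) = 18/5.
The best pure response is C with expected payoff 18/5.

18/5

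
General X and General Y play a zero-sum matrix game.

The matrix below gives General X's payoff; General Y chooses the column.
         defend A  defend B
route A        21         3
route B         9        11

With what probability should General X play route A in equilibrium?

Row minima are 3 and 9, so General X's maximin is 9; column maxima are 21 and 11, so General Y's minimax is 11. These differ, so the equilibrium is in mixed strategies.
Let General X play route A with probability p. General Y is indifferent when 21p + 9(1−p) = 3p + 11(1−p), giving p = 1/10.

1/10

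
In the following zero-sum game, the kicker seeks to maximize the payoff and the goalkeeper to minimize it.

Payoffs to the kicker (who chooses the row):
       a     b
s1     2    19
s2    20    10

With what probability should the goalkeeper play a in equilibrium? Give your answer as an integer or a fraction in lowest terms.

1/3

Row minima are 2 and 10, so the kicker's maximin is 10; column maxima are 20 and 19, so the goalkeeper's minimax is 19. These differ, so the equilibrium is in mixed strategies.
Let the goalkeeper play a with probability q. The kicker is indifferent when 2q + 19(1−q) = 20q + 10(1−q), giving q = 1/3.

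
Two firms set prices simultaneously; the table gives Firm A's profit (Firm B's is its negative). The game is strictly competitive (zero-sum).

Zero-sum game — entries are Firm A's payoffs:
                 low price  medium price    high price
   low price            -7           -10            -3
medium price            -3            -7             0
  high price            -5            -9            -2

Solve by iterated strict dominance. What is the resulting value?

Column low price is strictly dominated by medium price for Firm B (-10<-7, -7<-3, -9<-5); eliminate low price.
Row high price is strictly dominated by row medium price (-7>-9, 0>-2); eliminate high price.
Column high price is strictly dominated by medium price for Firm B (-10<-3, -7<0); eliminate high price.
Row low price is strictly dominated by row medium price (-7>-10); eliminate low price.
Only (medium price, medium price) remains, with payoff -7.

-7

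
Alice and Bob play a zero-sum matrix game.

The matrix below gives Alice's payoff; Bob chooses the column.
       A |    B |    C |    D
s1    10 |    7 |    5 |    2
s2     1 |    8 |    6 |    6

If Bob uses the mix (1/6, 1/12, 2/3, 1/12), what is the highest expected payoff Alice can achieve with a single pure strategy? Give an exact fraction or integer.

23/4

s1: (10)·(1/6) + (7)·(1/12) + (5)·(2/3) + (2)·(1/12) = 23/4.
s2: (1)·(1/6) + (8)·(1/12) + (6)·(2/3) + (6)·(1/12) = 16/3.
The best pure response is s1 with expected payoff 23/4.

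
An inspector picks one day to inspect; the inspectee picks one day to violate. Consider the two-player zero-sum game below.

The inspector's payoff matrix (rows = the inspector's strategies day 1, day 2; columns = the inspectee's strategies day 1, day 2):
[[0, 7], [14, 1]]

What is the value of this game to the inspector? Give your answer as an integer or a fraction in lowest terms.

Row minima are 0 and 1, so the inspector's maximin is 1; column maxima are 14 and 7, so the inspectee's minimax is 7. These differ, so the equilibrium is in mixed strategies.
Let the inspector play day 1 with probability p. The inspectee is indifferent when 14(1−p) = 7p + (1−p), giving p = 13/20.
Let the inspectee play day 1 with probability q. The inspector is indifferent when 7(1−q) = 14q + (1−q), giving q = 3/10.
The value is 0·(3/10) + (7)·(7/10) = 49/10.

49/10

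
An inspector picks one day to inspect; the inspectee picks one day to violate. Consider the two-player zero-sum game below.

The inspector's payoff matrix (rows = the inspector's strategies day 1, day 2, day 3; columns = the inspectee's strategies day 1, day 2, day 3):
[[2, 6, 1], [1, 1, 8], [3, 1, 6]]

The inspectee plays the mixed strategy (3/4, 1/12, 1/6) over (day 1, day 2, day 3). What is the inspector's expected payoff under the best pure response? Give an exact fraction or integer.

day 1: (2)·(3/4) + (6)·(1/12) + (1)·(1/6) = 13/6.
day 2: (1)·(3/4) + (1)·(1/12) + (8)·(1/6) = 13/6.
day 3: (3)·(3/4) + (1)·(1/12) + (6)·(1/6) = 10/3.
The best pure response is day 3 with expected payoff 10/3.

10/3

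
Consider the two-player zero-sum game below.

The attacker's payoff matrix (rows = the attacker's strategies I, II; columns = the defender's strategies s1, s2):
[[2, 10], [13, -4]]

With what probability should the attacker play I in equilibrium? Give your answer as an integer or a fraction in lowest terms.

17/25

Row minima are 2 and -4, so the attacker's maximin is 2; column maxima are 13 and 10, so the defender's minimax is 10. These differ, so the equilibrium is in mixed strategies.
Let the attacker play I with probability p. The defender is indifferent when 2p + 13(1−p) = 10p − 4(1−p), giving p = 17/25.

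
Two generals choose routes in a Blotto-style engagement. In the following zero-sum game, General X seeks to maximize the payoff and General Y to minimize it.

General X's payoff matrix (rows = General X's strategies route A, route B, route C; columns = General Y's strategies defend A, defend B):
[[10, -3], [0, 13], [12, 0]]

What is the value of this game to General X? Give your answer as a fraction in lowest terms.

Row route A is strictly dominated by row route C, so General X never plays it.
The remaining 2×2 game on (route B, route C) × (defend A, defend B) has no saddle point. Let General X play route B with probability p; indifference gives 12(1−p) = 13p, so p = 12/25.
Similarly General Y's optimal q on defend A is 13/25, and the value is 0·(13/25) + (13)·(12/25) = 156/25.

156/25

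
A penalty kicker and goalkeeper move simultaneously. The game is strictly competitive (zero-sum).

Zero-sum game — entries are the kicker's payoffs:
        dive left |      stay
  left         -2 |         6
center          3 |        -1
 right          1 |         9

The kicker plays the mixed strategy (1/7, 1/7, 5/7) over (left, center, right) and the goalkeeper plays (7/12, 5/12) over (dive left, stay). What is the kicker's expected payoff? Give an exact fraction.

73/21

Against (7/12, 5/12), each row's expected payoff is left: 4/3; center: 4/3; right: 13/3.
Taking the (1/7, 1/7, 5/7)-weighted average: (1/7)·(4/3) + (1/7)·(4/3) + (5/7)·(13/3) = 73/21.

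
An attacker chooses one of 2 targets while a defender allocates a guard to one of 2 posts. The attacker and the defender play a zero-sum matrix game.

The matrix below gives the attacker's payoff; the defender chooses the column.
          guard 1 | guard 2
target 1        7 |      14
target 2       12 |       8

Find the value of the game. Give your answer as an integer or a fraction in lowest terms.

Row minima are 7 and 8, so the attacker's maximin is 8; column maxima are 12 and 14, so the defender's minimax is 12. These differ, so the equilibrium is in mixed strategies.
Let the attacker play target 1 with probability p. The defender is indifferent when 7p + 12(1−p) = 14p + 8(1−p), giving p = 4/11.
Let the defender play guard 1 with probability q. The attacker is indifferent when 7q + 14(1−q) = 12q + 8(1−q), giving q = 6/11.
The value is 7·(6/11) + (14)·(5/11) = 112/11.

112/11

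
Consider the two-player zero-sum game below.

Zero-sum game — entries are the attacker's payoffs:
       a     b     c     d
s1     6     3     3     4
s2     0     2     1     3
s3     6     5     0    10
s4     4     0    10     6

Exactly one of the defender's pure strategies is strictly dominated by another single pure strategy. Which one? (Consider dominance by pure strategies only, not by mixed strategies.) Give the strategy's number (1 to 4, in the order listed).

4

The defender prefers columns that give the attacker less. Compare d with b: 3 < 4, 2 < 3, 5 < 10, 0 < 6.
So b strictly dominates d for the defender; d is strictly dominated.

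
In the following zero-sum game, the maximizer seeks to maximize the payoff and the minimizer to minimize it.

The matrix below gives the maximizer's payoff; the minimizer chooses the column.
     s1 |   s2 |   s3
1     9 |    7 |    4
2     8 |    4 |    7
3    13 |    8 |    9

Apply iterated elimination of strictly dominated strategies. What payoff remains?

Row 1 is strictly dominated by row 3 (13>9, 8>7, 9>4); eliminate 1.
Row 2 is strictly dominated by row 3 (13>8, 8>4, 9>7); eliminate 2.
Column s3 is strictly dominated by s2 for the minimizer (8<9); eliminate s3.
Column s1 is strictly dominated by s2 for the minimizer (8<13); eliminate s1.
Only (3, s2) remains, with payoff 8.

8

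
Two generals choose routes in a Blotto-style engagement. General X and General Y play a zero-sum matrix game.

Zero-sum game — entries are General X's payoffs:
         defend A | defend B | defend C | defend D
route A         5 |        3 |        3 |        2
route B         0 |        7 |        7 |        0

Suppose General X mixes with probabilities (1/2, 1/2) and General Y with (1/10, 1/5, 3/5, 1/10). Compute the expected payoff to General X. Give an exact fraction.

Against (1/10, 1/5, 3/5, 1/10), each row's expected payoff is route A: 31/10; route B: 28/5.
Taking the (1/2, 1/2)-weighted average: (1/2)·(31/10) + (1/2)·(28/5) = 87/20.

87/20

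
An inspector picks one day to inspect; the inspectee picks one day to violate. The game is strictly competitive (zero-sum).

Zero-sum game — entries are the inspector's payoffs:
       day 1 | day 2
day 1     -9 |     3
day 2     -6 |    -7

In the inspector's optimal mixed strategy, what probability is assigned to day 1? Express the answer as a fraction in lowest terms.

1/13

Row minima are -9 and -7, so the inspector's maximin is -7; column maxima are -6 and 3, so the inspectee's minimax is -6. These differ, so the equilibrium is in mixed strategies.
Let the inspector play day 1 with probability p. The inspectee is indifferent when −9p − 6(1−p) = 3p − 7(1−p), giving p = 1/13.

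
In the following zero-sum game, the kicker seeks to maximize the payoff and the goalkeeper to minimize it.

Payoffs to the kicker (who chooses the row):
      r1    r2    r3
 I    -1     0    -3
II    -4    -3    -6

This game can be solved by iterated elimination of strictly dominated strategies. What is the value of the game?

-3

Column r2 is strictly dominated by r1 for the goalkeeper (-1<0, -4<-3); eliminate r2.
Column r1 is strictly dominated by r3 for the goalkeeper (-3<-1, -6<-4); eliminate r1.
Row II is strictly dominated by row I (-3>-6); eliminate II.
Only (I, r3) remains, with payoff -3.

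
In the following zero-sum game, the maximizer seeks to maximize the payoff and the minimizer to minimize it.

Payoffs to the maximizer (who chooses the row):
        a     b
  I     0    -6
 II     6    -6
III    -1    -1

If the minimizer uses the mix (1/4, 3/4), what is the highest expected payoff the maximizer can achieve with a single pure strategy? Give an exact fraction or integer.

-1

I: (0)·(1/4) + (-6)·(3/4) = -9/2.
II: (6)·(1/4) + (-6)·(3/4) = -3.
III: (-1)·(1/4) + (-1)·(3/4) = -1.
The best pure response is III with expected payoff -1.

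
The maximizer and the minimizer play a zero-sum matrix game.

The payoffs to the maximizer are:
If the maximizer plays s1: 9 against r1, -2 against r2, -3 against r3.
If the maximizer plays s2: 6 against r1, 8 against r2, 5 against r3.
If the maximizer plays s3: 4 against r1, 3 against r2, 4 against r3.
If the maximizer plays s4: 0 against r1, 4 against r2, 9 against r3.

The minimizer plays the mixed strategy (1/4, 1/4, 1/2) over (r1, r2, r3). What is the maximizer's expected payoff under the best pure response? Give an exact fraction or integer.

6

s1: (9)·(1/4) + (-2)·(1/4) + (-3)·(1/2) = 1/4.
s2: (6)·(1/4) + (8)·(1/4) + (5)·(1/2) = 6.
s3: (4)·(1/4) + (3)·(1/4) + (4)·(1/2) = 15/4.
s4: (0)·(1/4) + (4)·(1/4) + (9)·(1/2) = 11/2.
The best pure response is s2 with expected payoff 6.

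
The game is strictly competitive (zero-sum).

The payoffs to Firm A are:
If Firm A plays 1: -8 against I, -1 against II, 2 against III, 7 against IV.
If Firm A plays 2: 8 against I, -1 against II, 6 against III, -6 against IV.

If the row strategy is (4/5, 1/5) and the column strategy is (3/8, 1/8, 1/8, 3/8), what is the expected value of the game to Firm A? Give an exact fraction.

3/40

Against (3/8, 1/8, 1/8, 3/8), each row's expected payoff is 1: -1/4; 2: 11/8.
Taking the (4/5, 1/5)-weighted average: (4/5)·(-1/4) + (1/5)·(11/8) = 3/40.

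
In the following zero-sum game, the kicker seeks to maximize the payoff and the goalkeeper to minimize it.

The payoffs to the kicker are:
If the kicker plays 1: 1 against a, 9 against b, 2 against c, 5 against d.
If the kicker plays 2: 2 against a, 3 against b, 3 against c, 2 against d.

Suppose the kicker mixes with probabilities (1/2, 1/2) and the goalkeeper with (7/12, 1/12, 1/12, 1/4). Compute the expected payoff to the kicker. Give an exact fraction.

59/24

Against (7/12, 1/12, 1/12, 1/4), each row's expected payoff is 1: 11/4; 2: 13/6.
Taking the (1/2, 1/2)-weighted average: (1/2)·(11/4) + (1/2)·(13/6) = 59/24.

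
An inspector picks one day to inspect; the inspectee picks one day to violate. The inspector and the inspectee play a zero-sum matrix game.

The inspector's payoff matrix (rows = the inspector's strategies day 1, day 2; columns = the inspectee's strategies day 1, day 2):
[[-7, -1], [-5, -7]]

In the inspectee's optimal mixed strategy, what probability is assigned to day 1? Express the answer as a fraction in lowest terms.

Row minima are -7 and -7, so the inspector's maximin is -7; column maxima are -5 and -1, so the inspectee's minimax is -5. These differ, so the equilibrium is in mixed strategies.
Let the inspectee play day 1 with probability q. The inspector is indifferent when −7q − (1−q) = −5q − 7(1−q), giving q = 3/4.

3/4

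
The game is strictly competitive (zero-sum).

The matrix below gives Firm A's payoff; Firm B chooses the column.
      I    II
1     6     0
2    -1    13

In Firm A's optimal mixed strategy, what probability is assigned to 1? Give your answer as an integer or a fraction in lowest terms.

Row minima are 0 and -1, so Firm A's maximin is 0; column maxima are 6 and 13, so Firm B's minimax is 6. These differ, so the equilibrium is in mixed strategies.
Let Firm A play 1 with probability p. Firm B is indifferent when 6p − (1−p) = 13(1−p), giving p = 7/10.

7/10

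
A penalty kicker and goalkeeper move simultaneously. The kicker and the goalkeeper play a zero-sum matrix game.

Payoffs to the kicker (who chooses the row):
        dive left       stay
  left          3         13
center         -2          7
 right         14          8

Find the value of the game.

Row center is strictly dominated by row left, so the kicker never plays it.
The remaining 2×2 game on (left, right) × (dive left, stay) has no saddle point. Let the kicker play left with probability p; indifference gives 3p + 14(1−p) = 13p + 8(1−p), so p = 3/8.
Similarly the goalkeeper's optimal q on dive left is 5/16, and the value is 3·(5/16) + (13)·(11/16) = 79/8.

79/8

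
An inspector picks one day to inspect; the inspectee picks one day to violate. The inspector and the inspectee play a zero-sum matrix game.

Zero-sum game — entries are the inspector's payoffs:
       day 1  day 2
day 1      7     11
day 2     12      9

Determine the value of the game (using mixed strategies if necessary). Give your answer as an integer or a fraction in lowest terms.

Row minima are 7 and 9, so the inspector's maximin is 9; column maxima are 12 and 11, so the inspectee's minimax is 11. These differ, so the equilibrium is in mixed strategies.
Let the inspector play day 1 with probability p. The inspectee is indifferent when 7p + 12(1−p) = 11p + 9(1−p), giving p = 3/7.
Let the inspectee play day 1 with probability q. The inspector is indifferent when 7q + 11(1−q) = 12q + 9(1−q), giving q = 2/7.
The value is 7·(2/7) + (11)·(5/7) = 69/7.

69/7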